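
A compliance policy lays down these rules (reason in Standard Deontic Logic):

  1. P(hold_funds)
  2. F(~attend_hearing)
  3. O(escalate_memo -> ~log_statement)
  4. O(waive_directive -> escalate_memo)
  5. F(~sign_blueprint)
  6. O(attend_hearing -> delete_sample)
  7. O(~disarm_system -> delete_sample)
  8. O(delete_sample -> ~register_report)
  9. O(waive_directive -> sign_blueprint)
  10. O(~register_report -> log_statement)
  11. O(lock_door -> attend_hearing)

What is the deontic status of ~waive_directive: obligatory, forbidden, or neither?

Obligatory

Premise 2 is F(~attend_hearing), i.e. O(attend_hearing).
Applying K to premise 6 (O(attend_hearing -> delete_sample)) and O(attend_hearing) yields O(delete_sample).
Premise 8 is O(delete_sample -> ~register_report); since O(delete_sample), deontic closure gives O(~register_report).
Applying K to premise 10 (O(~register_report -> log_statement)) and O(~register_report) yields O(log_statement).
Premise 3, O(escalate_memo -> ~log_statement), contraposes to O(log_statement -> ~escalate_memo); with O(log_statement) we get O(~escalate_memo).
Premise 4, O(waive_directive -> escalate_memo), contraposes to O(~escalate_memo -> ~waive_directive); with O(~escalate_memo) we get O(~waive_directive).
Premises 1, 5, 7, 9, 11 do not contribute to this derivation.
Hence ~waive_directive is obligatory.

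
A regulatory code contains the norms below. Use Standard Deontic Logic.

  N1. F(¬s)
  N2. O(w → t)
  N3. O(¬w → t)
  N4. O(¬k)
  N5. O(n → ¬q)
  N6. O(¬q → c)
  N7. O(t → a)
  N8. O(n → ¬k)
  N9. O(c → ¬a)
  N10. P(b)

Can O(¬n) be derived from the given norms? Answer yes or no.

Premises 2 and 3 cover both cases: O(w → t) and O(¬w → t). Since w ∨ ¬w is a tautology, O(t) follows.
With premise 7, O(t → a), the K-axiom yields O(a).
Premise 9 is O(c → ¬a); contrapositively O(a → ¬c). Since O(a) holds, K gives O(¬c).
Premise 6, O(¬q → c), contraposes to O(¬c → q); with O(¬c) we get O(q).
Premise 5 is O(n → ¬q); contrapositively O(q → ¬n). Since O(q) holds, K gives O(¬n).
Premises 1, 4, 8, 10 do not contribute to this derivation.
So O(¬n) follows.

Yes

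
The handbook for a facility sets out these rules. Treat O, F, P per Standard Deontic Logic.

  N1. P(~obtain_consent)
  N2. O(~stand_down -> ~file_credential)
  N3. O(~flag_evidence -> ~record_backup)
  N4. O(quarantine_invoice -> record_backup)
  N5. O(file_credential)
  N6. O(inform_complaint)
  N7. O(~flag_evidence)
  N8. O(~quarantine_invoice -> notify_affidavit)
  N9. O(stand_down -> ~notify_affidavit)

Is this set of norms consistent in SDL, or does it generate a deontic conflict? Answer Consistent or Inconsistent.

Inconsistent

From premise 5 we have O(file_credential).
Premise 2 is O(~stand_down -> ~file_credential); contrapositively O(file_credential -> stand_down). Since O(file_credential) holds, K gives O(stand_down).
Premise 9 is O(stand_down -> ~notify_affidavit); since O(stand_down), deontic closure gives O(~notify_affidavit).
Premise 8, O(~quarantine_invoice -> notify_affidavit), contraposes to O(~notify_affidavit -> quarantine_invoice); with O(~notify_affidavit) we get O(quarantine_invoice).
From O(quarantine_invoice) and premise 4, O(quarantine_invoice -> record_backup), we obtain O(record_backup).
Premise 3, O(~flag_evidence -> ~record_backup), contraposes to O(record_backup -> flag_evidence); with O(record_backup) we get O(flag_evidence).
However, premise 7 gives O(~flag_evidence).
We now have both O(flag_evidence) and O(~flag_evidence) — flag_evidence is simultaneously obligatory and forbidden, violating the D-axiom.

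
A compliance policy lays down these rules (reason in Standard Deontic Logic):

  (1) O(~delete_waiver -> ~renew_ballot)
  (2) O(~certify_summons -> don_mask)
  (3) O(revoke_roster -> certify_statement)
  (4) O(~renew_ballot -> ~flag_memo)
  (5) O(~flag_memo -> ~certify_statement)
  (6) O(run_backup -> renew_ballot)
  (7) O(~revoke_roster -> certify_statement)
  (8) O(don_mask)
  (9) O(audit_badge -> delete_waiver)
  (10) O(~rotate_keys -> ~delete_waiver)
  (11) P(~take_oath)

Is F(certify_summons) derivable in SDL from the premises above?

No

Premise 2 is O(~certify_summons -> don_mask); even if O(don_mask) held, inferring O(~certify_summons) would be affirming the consequent — invalid.
No other premise forces O(~certify_summons). An ideal world satisfying every premise can still have certify_summons true, so F(certify_summons) is not derivable.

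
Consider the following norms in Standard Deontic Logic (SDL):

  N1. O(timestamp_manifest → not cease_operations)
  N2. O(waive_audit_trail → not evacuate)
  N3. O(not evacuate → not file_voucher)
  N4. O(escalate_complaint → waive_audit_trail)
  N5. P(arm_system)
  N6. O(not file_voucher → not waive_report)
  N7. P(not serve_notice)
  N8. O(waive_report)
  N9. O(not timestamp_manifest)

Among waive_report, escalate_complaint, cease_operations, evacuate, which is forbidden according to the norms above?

escalate_complaint

From premise 8 we have O(waive_report).
Premise 6 is O(not file_voucher → not waive_report); contrapositively O(waive_report → file_voucher). Since O(waive_report) holds, K gives O(file_voucher).
Premise 3, O(not evacuate → not file_voucher), contraposes to O(file_voucher → evacuate); with O(file_voucher) we get O(evacuate).
Premise 2, O(waive_audit_trail → not evacuate), contraposes to O(evacuate → not waive_audit_trail); with O(evacuate) we get O(not waive_audit_trail).
Premise 4, O(escalate_complaint → waive_audit_trail), contraposes to O(not waive_audit_trail → not escalate_complaint); with O(not waive_audit_trail) we get O(not escalate_complaint).
So O(not escalate_complaint) holds, i.e. escalate_complaint is forbidden. None of the other listed options is forbidden under the premises.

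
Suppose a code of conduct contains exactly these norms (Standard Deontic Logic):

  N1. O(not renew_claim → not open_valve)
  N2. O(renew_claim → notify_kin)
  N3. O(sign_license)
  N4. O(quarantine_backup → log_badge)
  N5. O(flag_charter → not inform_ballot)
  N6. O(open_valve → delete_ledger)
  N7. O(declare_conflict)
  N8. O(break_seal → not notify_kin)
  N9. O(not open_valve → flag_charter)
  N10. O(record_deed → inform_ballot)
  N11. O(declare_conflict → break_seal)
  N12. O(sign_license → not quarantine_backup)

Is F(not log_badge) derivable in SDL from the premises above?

Premise 4 is O(quarantine_backup → log_badge), but O(quarantine_backup) is not derivable from the premises, so it does not yield O(log_badge).
No other premise forces O(log_badge). An ideal world satisfying every premise can still have not log_badge true, so F(not log_badge) is not derivable.

No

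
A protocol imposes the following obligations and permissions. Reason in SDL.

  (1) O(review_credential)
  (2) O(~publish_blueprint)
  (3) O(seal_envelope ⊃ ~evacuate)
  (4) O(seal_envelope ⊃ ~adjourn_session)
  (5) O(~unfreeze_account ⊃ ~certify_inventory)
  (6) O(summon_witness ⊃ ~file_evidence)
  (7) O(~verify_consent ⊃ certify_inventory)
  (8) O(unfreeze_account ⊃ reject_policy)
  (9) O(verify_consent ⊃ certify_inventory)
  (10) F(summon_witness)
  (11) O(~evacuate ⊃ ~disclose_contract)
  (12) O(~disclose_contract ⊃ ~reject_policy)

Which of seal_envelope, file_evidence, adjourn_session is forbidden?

seal_envelope

Premises 9 and 7 are O(verify_consent ⊃ certify_inventory) and O(~verify_consent ⊃ certify_inventory); every ideal world satisfies verify_consent or ~verify_consent, so in either case certify_inventory holds — hence O(certify_inventory).
The contrapositive of premise 5 (O(~unfreeze_account ⊃ ~certify_inventory)) is O(certify_inventory ⊃ unfreeze_account), and O(certify_inventory) is already established, so O(unfreeze_account).
With premise 8, O(unfreeze_account ⊃ reject_policy), the K-axiom yields O(reject_policy).
The contrapositive of premise 12 (O(~disclose_contract ⊃ ~reject_policy)) is O(reject_policy ⊃ disclose_contract), and O(reject_policy) is already established, so O(disclose_contract).
Premise 11 is O(~evacuate ⊃ ~disclose_contract); contrapositively O(disclose_contract ⊃ evacuate). Since O(disclose_contract) holds, K gives O(evacuate).
The contrapositive of premise 3 (O(seal_envelope ⊃ ~evacuate)) is O(evacuate ⊃ ~seal_envelope), and O(evacuate) is already established, so O(~seal_envelope).
So O(~seal_envelope) holds, i.e. seal_envelope is forbidden. None of the other listed options is forbidden under the premises.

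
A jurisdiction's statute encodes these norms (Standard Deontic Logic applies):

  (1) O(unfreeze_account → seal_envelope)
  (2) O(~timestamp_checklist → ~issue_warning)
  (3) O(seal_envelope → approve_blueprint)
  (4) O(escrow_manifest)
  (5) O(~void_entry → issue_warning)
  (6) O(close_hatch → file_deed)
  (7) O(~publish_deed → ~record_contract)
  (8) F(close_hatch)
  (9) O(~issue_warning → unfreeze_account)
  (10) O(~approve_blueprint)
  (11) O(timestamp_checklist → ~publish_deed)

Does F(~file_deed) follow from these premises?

No

Premise 6 is O(close_hatch → file_deed), but O(close_hatch) is not derivable from the premises, so it does not yield O(file_deed).
No other premise forces O(file_deed). An ideal world satisfying every premise can still have ~file_deed true, so F(~file_deed) is not derivable.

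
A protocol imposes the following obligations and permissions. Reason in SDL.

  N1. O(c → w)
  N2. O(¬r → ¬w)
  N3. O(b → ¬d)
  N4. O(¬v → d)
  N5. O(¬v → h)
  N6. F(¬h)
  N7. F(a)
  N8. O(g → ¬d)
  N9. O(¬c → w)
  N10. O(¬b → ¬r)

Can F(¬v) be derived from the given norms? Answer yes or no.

Yes

Premises 1 and 9 cover both cases: O(c → w) and O(¬c → w). Since c ∨ ¬c is a tautology, O(w) follows.
The contrapositive of premise 2 (O(¬r → ¬w)) is O(w → r), and O(w) is already established, so O(r).
Premise 10, O(¬b → ¬r), contraposes to O(r → b); with O(r) we get O(b).
Premise 3 is O(b → ¬d); since O(b), deontic closure gives O(¬d).
Premise 4, O(¬v → d), contraposes to O(¬d → v); with O(¬d) we get O(v).
Premises 5, 6, 7, 8 do not contribute to this derivation.
So O(v) holds, i.e. F(¬v). The claim follows.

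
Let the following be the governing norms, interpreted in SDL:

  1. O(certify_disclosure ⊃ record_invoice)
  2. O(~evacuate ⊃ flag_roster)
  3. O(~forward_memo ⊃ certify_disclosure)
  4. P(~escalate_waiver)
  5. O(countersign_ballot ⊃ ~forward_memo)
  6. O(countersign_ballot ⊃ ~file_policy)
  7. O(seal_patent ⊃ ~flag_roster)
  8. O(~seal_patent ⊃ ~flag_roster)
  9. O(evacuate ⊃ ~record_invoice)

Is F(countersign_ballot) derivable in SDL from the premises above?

By case analysis on ~seal_patent: premise 8 gives O(~seal_patent ⊃ ~flag_roster) and premise 7 gives O(seal_patent ⊃ ~flag_roster), so O(~flag_roster) either way.
The contrapositive of premise 2 (O(~evacuate ⊃ flag_roster)) is O(~flag_roster ⊃ evacuate), and O(~flag_roster) is already established, so O(evacuate).
Applying K to premise 9 (O(evacuate ⊃ ~record_invoice)) and O(evacuate) yields O(~record_invoice).
Premise 1 is O(certify_disclosure ⊃ record_invoice); contrapositively O(~record_invoice ⊃ ~certify_disclosure). Since O(~record_invoice) holds, K gives O(~certify_disclosure).
The contrapositive of premise 3 (O(~forward_memo ⊃ certify_disclosure)) is O(~certify_disclosure ⊃ forward_memo), and O(~certify_disclosure) is already established, so O(forward_memo).
Premise 5 is O(countersign_ballot ⊃ ~forward_memo); contrapositively O(forward_memo ⊃ ~countersign_ballot). Since O(forward_memo) holds, K gives O(~countersign_ballot).
Premises 4, 6 do not contribute to this derivation.
So O(~countersign_ballot) holds, i.e. F(countersign_ballot). The claim follows.

Yes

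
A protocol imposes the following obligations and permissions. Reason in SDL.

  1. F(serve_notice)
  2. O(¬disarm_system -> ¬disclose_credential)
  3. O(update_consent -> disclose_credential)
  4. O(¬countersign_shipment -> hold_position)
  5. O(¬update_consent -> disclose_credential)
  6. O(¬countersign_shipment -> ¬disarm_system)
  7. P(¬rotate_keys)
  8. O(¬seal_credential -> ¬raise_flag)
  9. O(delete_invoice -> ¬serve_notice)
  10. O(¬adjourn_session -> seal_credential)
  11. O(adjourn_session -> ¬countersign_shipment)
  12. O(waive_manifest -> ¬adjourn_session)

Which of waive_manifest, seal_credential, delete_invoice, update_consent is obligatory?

Premises 5 and 3 cover both cases: O(¬update_consent -> disclose_credential) and O(update_consent -> disclose_credential). Since ¬update_consent ∨ update_consent is a tautology, O(disclose_credential) follows.
Premise 2 is O(¬disarm_system -> ¬disclose_credential); contrapositively O(disclose_credential -> disarm_system). Since O(disclose_credential) holds, K gives O(disarm_system).
The contrapositive of premise 6 (O(¬countersign_shipment -> ¬disarm_system)) is O(disarm_system -> countersign_shipment), and O(disarm_system) is already established, so O(countersign_shipment).
The contrapositive of premise 11 (O(adjourn_session -> ¬countersign_shipment)) is O(countersign_shipment -> ¬adjourn_session), and O(countersign_shipment) is already established, so O(¬adjourn_session).
Premise 10 is O(¬adjourn_session -> seal_credential); since O(¬adjourn_session), deontic closure gives O(seal_credential).
So O(seal_credential) holds — seal_credential is obligatory. None of the other listed options is made obligatory by any chain of premises.

seal_credential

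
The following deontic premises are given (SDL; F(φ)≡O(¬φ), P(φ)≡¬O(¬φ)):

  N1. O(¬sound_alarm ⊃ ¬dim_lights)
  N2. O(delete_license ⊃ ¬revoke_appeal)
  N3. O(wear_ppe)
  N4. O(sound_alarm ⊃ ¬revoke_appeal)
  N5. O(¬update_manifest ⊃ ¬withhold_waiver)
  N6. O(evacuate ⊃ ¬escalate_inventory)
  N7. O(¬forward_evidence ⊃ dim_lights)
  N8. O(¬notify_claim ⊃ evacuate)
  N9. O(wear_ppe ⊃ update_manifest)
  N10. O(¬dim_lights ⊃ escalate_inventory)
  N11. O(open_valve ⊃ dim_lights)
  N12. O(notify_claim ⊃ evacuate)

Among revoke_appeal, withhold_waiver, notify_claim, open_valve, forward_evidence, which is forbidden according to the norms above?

Premises 12 and 8 are O(notify_claim ⊃ evacuate) and O(¬notify_claim ⊃ evacuate); every ideal world satisfies notify_claim or ¬notify_claim, so in either case evacuate holds — hence O(evacuate).
With premise 6, O(evacuate ⊃ ¬escalate_inventory), the K-axiom yields O(¬escalate_inventory).
Premise 10, O(¬dim_lights ⊃ escalate_inventory), contraposes to O(¬escalate_inventory ⊃ dim_lights); with O(¬escalate_inventory) we get O(dim_lights).
Premise 1, O(¬sound_alarm ⊃ ¬dim_lights), contraposes to O(dim_lights ⊃ sound_alarm); with O(dim_lights) we get O(sound_alarm).
From O(sound_alarm) and premise 4, O(sound_alarm ⊃ ¬revoke_appeal), we obtain O(¬revoke_appeal).
So O(¬revoke_appeal) holds, i.e. revoke_appeal is forbidden. None of the other listed options is forbidden under the premises.

revoke_appeal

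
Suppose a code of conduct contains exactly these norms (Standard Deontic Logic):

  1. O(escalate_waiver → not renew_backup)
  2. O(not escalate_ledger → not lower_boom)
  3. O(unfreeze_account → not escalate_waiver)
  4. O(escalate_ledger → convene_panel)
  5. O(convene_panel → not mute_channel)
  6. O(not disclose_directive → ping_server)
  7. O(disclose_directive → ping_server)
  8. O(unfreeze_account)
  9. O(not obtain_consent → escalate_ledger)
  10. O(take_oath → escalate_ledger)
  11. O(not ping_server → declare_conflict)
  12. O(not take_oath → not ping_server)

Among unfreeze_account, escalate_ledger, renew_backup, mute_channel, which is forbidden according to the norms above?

Premises 7 and 6 are O(disclose_directive → ping_server) and O(not disclose_directive → ping_server); every ideal world satisfies disclose_directive or not disclose_directive, so in either case ping_server holds — hence O(ping_server).
The contrapositive of premise 12 (O(not take_oath → not ping_server)) is O(ping_server → take_oath), and O(ping_server) is already established, so O(take_oath).
With premise 10, O(take_oath → escalate_ledger), the K-axiom yields O(escalate_ledger).
Applying K to premise 4 (O(escalate_ledger → convene_panel)) and O(escalate_ledger) yields O(convene_panel).
Applying K to premise 5 (O(convene_panel → not mute_channel)) and O(convene_panel) yields O(not mute_channel).
So O(not mute_channel) holds, i.e. mute_channel is forbidden. None of the other listed options is forbidden under the premises.

mute_channel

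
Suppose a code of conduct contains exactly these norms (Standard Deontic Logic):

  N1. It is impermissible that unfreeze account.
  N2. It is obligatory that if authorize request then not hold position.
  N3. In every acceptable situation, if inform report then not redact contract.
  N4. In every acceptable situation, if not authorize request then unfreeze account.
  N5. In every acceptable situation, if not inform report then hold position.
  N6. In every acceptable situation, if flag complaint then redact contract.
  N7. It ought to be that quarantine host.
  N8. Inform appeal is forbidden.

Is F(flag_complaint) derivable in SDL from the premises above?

Yes

Premise 1 is F(unfreeze_account), i.e. O(¬unfreeze_account).
The contrapositive of premise 4 (O(¬authorize_request → unfreeze_account)) is O(¬unfreeze_account → authorize_request), and O(¬unfreeze_account) is already established, so O(authorize_request).
Premise 2 is O(authorize_request → ¬hold_position); since O(authorize_request), deontic closure gives O(¬hold_position).
Premise 5 is O(¬inform_report → hold_position); contrapositively O(¬hold_position → inform_report). Since O(¬hold_position) holds, K gives O(inform_report).
From O(inform_report) and premise 3, O(inform_report → ¬redact_contract), we obtain O(¬redact_contract).
The contrapositive of premise 6 (O(flag_complaint → redact_contract)) is O(¬redact_contract → ¬flag_complaint), and O(¬redact_contract) is already established, so O(¬flag_complaint).
Premises 7, 8 do not contribute to this derivation.
So O(¬flag_complaint) holds, i.e. F(flag_complaint). The claim follows.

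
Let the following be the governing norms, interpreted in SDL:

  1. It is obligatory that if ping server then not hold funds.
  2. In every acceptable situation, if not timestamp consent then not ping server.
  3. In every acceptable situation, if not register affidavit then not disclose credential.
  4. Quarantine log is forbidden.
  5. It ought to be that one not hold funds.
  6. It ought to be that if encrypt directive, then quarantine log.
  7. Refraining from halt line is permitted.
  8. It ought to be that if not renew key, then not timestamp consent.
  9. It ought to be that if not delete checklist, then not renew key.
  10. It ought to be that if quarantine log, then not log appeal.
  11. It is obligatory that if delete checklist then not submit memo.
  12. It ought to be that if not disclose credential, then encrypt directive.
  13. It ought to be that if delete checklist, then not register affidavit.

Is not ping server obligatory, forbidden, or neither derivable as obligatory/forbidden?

Premise 4, F(quarantine_log), is equivalent to O(¬quarantine_log).
Premise 6 is O(encrypt_directive → quarantine_log); contrapositively O(¬quarantine_log → ¬encrypt_directive). Since O(¬quarantine_log) holds, K gives O(¬encrypt_directive).
Premise 12 is O(¬disclose_credential → encrypt_directive); contrapositively O(¬encrypt_directive → disclose_credential). Since O(¬encrypt_directive) holds, K gives O(disclose_credential).
The contrapositive of premise 3 (O(¬register_affidavit → ¬disclose_credential)) is O(disclose_credential → register_affidavit), and O(disclose_credential) is already established, so O(register_affidavit).
Premise 13 is O(delete_checklist → ¬register_affidavit); contrapositively O(register_affidavit → ¬delete_checklist). Since O(register_affidavit) holds, K gives O(¬delete_checklist).
With premise 9, O(¬delete_checklist → ¬renew_key), the K-axiom yields O(¬renew_key).
Applying K to premise 8 (O(¬renew_key → ¬timestamp_consent)) and O(¬renew_key) yields O(¬timestamp_consent).
From O(¬timestamp_consent) and premise 2, O(¬timestamp_consent → ¬ping_server), we obtain O(¬ping_server).
Premises 1, 5, 7, 10, 11 do not contribute to this derivation.
Hence ¬ping_server is obligatory.

Obligatory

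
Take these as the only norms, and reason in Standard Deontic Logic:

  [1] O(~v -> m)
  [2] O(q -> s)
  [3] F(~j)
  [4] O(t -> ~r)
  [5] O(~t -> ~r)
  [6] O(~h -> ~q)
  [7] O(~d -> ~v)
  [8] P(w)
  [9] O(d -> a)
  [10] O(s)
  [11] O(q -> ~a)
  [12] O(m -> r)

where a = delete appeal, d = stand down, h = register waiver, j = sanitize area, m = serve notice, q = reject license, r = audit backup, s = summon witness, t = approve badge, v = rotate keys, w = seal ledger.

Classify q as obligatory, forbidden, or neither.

By case analysis on ~t: premise 5 gives O(~t -> ~r) and premise 4 gives O(t -> ~r), so O(~r) either way.
Premise 12 is O(m -> r); contrapositively O(~r -> ~m). Since O(~r) holds, K gives O(~m).
The contrapositive of premise 1 (O(~v -> m)) is O(~m -> v), and O(~m) is already established, so O(v).
The contrapositive of premise 7 (O(~d -> ~v)) is O(v -> d), and O(v) is already established, so O(d).
From O(d) and premise 9, O(d -> a), we obtain O(a).
The contrapositive of premise 11 (O(q -> ~a)) is O(a -> ~q), and O(a) is already established, so O(~q).
Premises 2, 3, 6, 8, 10 do not contribute to this derivation.
Thus O(~q), which is F(q): q is forbidden.

Forbidden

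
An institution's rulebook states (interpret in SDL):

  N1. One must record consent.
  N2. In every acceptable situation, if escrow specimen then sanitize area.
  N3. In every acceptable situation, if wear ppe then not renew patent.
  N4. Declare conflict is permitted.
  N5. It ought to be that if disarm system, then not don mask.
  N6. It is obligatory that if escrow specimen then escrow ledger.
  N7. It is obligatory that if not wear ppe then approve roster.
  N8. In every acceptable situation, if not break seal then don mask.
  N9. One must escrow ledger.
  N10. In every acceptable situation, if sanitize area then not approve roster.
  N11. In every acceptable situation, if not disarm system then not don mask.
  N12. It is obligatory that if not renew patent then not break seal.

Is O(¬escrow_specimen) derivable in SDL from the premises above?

Yes

Premises 11 and 5 cover both cases: O(¬disarm_system → ¬don_mask) and O(disarm_system → ¬don_mask). Since ¬disarm_system ∨ disarm_system is a tautology, O(¬don_mask) follows.
Premise 8 is O(¬break_seal → don_mask); contrapositively O(¬don_mask → break_seal). Since O(¬don_mask) holds, K gives O(break_seal).
Premise 12 is O(¬renew_patent → ¬break_seal); contrapositively O(break_seal → renew_patent). Since O(break_seal) holds, K gives O(renew_patent).
The contrapositive of premise 3 (O(wear_ppe → ¬renew_patent)) is O(renew_patent → ¬wear_ppe), and O(renew_patent) is already established, so O(¬wear_ppe).
Applying K to premise 7 (O(¬wear_ppe → approve_roster)) and O(¬wear_ppe) yields O(approve_roster).
Premise 10, O(sanitize_area → ¬approve_roster), contraposes to O(approve_roster → ¬sanitize_area); with O(approve_roster) we get O(¬sanitize_area).
The contrapositive of premise 2 (O(escrow_specimen → sanitize_area)) is O(¬sanitize_area → ¬escrow_specimen), and O(¬sanitize_area) is already established, so O(¬escrow_specimen).
Premises 1, 4, 6, 9 do not contribute to this derivation.
So O(¬escrow_specimen) follows.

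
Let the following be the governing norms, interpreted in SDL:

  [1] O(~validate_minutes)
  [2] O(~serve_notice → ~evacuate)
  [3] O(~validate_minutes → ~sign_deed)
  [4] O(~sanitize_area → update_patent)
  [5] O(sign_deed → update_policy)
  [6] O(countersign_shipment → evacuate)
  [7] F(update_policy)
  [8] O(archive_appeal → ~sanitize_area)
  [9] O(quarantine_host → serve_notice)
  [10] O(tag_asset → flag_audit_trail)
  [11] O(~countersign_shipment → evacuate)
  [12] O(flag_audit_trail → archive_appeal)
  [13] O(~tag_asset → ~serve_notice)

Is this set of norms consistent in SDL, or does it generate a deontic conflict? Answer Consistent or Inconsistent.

Consistent

Premise 5 is O(sign_deed → update_policy), but O(sign_deed) is not derivable from the premises, so it does not yield O(update_policy).
So O(update_policy) is not derivable, and the apparent clash with O(~update_policy) does not arise.
A world satisfying every obligation exists (e.g. archive_appeal=true, countersign_shipment=false, evacuate=true, flag_audit_trail=true, quarantine_host=false, sanitize_area=false, serve_notice=true, sign_deed=false, tag_asset=true, update_patent=true, update_policy=false, validate_minutes=false); no atom is both obligatory and forbidden, so the set is consistent.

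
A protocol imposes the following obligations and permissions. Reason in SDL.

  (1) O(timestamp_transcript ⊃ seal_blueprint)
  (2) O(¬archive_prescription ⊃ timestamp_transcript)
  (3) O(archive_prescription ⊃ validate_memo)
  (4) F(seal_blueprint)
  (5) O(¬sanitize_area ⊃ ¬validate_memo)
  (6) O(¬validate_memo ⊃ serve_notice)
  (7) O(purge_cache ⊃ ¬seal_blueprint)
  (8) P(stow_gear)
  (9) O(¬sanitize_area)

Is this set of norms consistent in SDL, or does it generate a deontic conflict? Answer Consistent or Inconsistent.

F(seal_blueprint) at premise 4 means O(¬seal_blueprint).
The contrapositive of premise 1 (O(timestamp_transcript ⊃ seal_blueprint)) is O(¬seal_blueprint ⊃ ¬timestamp_transcript), and O(¬seal_blueprint) is already established, so O(¬timestamp_transcript).
Premise 2, O(¬archive_prescription ⊃ timestamp_transcript), contraposes to O(¬timestamp_transcript ⊃ archive_prescription); with O(¬timestamp_transcript) we get O(archive_prescription).
From O(archive_prescription) and premise 3, O(archive_prescription ⊃ validate_memo), we obtain O(validate_memo).
The contrapositive of premise 5 (O(¬sanitize_area ⊃ ¬validate_memo)) is O(validate_memo ⊃ sanitize_area), and O(validate_memo) is already established, so O(sanitize_area).
Yet premise 9 states O(¬sanitize_area).
We now have both O(sanitize_area) and O(¬sanitize_area) — sanitize_area is simultaneously obligatory and forbidden, violating the D-axiom.

Inconsistent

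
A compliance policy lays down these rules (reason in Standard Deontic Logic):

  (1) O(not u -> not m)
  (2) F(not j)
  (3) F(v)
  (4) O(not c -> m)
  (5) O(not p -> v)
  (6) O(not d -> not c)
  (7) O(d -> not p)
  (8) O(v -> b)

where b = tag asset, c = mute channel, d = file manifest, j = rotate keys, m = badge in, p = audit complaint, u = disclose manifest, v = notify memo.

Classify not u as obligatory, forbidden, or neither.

Premise 3, F(v), is equivalent to O(not v).
Premise 5 is O(not p -> v); contrapositively O(not v -> p). Since O(not v) holds, K gives O(p).
Premise 7 is O(d -> not p); contrapositively O(p -> not d). Since O(p) holds, K gives O(not d).
Premise 6 is O(not d -> not c); since O(not d), deontic closure gives O(not c).
Applying K to premise 4 (O(not c -> m)) and O(not c) yields O(m).
Premise 1, O(not u -> not m), contraposes to O(m -> u); with O(m) we get O(u).
Premises 2, 8 do not contribute to this derivation.
Thus O(u), which is F(not u): not u is forbidden.

Forbidden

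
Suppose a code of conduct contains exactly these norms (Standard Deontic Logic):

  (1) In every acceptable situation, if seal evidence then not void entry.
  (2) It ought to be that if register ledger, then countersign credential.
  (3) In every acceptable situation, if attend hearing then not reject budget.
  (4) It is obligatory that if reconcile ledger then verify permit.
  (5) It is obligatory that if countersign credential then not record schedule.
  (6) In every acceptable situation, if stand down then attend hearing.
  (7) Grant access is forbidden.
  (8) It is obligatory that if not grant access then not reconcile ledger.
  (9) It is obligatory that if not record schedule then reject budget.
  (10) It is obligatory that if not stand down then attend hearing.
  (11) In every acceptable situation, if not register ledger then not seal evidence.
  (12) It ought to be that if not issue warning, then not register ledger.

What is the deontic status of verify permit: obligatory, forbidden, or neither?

Neither

Premise 4 is O(reconcile_ledger → verify_permit), but O(reconcile_ledger) is not derivable from the premises, so it does not yield O(verify_permit).
No premise or chain of K-axiom applications forces O(verify_permit), and none forces O(¬verify_permit). So verify_permit is neither obligatory nor forbidden under these norms.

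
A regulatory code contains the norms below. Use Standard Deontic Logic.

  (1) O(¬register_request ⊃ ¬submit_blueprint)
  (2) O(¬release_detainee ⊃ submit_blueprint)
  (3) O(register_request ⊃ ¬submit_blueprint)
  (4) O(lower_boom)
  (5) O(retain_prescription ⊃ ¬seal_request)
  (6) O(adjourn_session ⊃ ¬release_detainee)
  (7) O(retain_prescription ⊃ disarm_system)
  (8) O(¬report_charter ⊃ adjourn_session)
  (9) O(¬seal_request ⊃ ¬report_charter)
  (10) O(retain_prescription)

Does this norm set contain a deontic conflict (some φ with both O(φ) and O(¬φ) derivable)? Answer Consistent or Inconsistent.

Inconsistent

By case analysis on register_request: premise 3 gives O(register_request ⊃ ¬submit_blueprint) and premise 1 gives O(¬register_request ⊃ ¬submit_blueprint), so O(¬submit_blueprint) either way.
The contrapositive of premise 2 (O(¬release_detainee ⊃ submit_blueprint)) is O(¬submit_blueprint ⊃ release_detainee), and O(¬submit_blueprint) is already established, so O(release_detainee).
The contrapositive of premise 6 (O(adjourn_session ⊃ ¬release_detainee)) is O(release_detainee ⊃ ¬adjourn_session), and O(release_detainee) is already established, so O(¬adjourn_session).
Premise 8, O(¬report_charter ⊃ adjourn_session), contraposes to O(¬adjourn_session ⊃ report_charter); with O(¬adjourn_session) we get O(report_charter).
Premise 9, O(¬seal_request ⊃ ¬report_charter), contraposes to O(report_charter ⊃ seal_request); with O(report_charter) we get O(seal_request).
The contrapositive of premise 5 (O(retain_prescription ⊃ ¬seal_request)) is O(seal_request ⊃ ¬retain_prescription), and O(seal_request) is already established, so O(¬retain_prescription).
But premise 10 directly asserts O(retain_prescription).
We now have both O(¬retain_prescription) and O(retain_prescription) — retain_prescription is simultaneously obligatory and forbidden, violating the D-axiom.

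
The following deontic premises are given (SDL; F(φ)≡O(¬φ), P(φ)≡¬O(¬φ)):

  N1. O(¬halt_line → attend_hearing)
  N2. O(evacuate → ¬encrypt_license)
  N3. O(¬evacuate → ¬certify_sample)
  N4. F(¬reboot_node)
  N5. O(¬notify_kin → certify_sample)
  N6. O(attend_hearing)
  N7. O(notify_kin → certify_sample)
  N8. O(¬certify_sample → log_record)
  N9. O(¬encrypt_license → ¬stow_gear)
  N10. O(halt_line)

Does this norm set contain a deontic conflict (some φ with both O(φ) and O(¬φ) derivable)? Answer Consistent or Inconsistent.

Consistent

Premise 1 is O(¬halt_line → attend_hearing); even if O(attend_hearing) held, inferring O(¬halt_line) would be affirming the consequent — invalid.
So O(¬halt_line) is not derivable, and the apparent clash with O(halt_line) does not arise.
A world satisfying every obligation exists (e.g. attend_hearing=true, certify_sample=true, encrypt_license=false, evacuate=true, halt_line=true, log_record=false, notify_kin=false, reboot_node=true, stow_gear=false); no atom is both obligatory and forbidden, so the set is consistent.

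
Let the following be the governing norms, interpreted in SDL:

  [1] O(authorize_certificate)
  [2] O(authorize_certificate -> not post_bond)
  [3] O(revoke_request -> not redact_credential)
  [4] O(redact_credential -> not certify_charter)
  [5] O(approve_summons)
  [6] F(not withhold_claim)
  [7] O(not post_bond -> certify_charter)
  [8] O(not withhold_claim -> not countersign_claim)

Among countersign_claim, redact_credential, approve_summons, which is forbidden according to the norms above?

redact_credential

Premise 1 gives O(authorize_certificate).
Applying K to premise 2 (O(authorize_certificate -> not post_bond)) and O(authorize_certificate) yields O(not post_bond).
With premise 7, O(not post_bond -> certify_charter), the K-axiom yields O(certify_charter).
The contrapositive of premise 4 (O(redact_credential -> not certify_charter)) is O(certify_charter -> not redact_credential), and O(certify_charter) is already established, so O(not redact_credential).
So O(not redact_credential) holds, i.e. redact_credential is forbidden. None of the other listed options is forbidden under the premises.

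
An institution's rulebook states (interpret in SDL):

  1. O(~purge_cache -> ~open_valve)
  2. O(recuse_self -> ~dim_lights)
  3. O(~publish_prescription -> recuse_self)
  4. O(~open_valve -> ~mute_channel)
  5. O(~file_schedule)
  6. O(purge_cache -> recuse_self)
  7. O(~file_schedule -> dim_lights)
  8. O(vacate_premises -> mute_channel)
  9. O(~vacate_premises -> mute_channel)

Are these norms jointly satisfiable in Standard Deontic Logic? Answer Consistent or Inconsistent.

Premises 9 and 8 cover both cases: O(~vacate_premises -> mute_channel) and O(vacate_premises -> mute_channel). Since ~vacate_premises ∨ vacate_premises is a tautology, O(mute_channel) follows.
Premise 4, O(~open_valve -> ~mute_channel), contraposes to O(mute_channel -> open_valve); with O(mute_channel) we get O(open_valve).
Premise 1, O(~purge_cache -> ~open_valve), contraposes to O(open_valve -> purge_cache); with O(open_valve) we get O(purge_cache).
With premise 6, O(purge_cache -> recuse_self), the K-axiom yields O(recuse_self).
From O(recuse_self) and premise 2, O(recuse_self -> ~dim_lights), we obtain O(~dim_lights).
Premise 7 is O(~file_schedule -> dim_lights); contrapositively O(~dim_lights -> file_schedule). Since O(~dim_lights) holds, K gives O(file_schedule).
Yet premise 5 states O(~file_schedule).
We now have both O(file_schedule) and O(~file_schedule) — file_schedule is simultaneously obligatory and forbidden, violating the D-axiom.

Inconsistent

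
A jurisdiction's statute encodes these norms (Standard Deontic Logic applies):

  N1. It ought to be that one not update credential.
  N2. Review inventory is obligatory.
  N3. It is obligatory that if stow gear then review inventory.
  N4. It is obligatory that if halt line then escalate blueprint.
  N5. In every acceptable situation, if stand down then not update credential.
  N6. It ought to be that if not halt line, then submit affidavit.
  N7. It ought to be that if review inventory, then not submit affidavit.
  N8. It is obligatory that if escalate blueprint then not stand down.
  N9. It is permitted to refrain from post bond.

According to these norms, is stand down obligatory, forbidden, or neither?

Forbidden

From premise 2 we have O(review_inventory).
With premise 7, O(review_inventory → ¬submit_affidavit), the K-axiom yields O(¬submit_affidavit).
Premise 6, O(¬halt_line → submit_affidavit), contraposes to O(¬submit_affidavit → halt_line); with O(¬submit_affidavit) we get O(halt_line).
Premise 4 is O(halt_line → escalate_blueprint); since O(halt_line), deontic closure gives O(escalate_blueprint).
Applying K to premise 8 (O(escalate_blueprint → ¬stand_down)) and O(escalate_blueprint) yields O(¬stand_down).
Premises 1, 3, 5, 9 do not contribute to this derivation.
Thus O(¬stand_down), which is F(stand_down): stand_down is forbidden.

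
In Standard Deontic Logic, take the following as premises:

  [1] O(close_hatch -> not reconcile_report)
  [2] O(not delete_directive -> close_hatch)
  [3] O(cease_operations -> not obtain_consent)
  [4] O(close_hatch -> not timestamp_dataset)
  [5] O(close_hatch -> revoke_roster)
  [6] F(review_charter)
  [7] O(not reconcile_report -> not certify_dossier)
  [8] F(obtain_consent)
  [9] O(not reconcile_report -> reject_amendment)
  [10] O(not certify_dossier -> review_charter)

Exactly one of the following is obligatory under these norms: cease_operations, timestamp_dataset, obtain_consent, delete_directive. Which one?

F(review_charter) at premise 6 means O(not review_charter).
Premise 10 is O(not certify_dossier -> review_charter); contrapositively O(not review_charter -> certify_dossier). Since O(not review_charter) holds, K gives O(certify_dossier).
Premise 7, O(not reconcile_report -> not certify_dossier), contraposes to O(certify_dossier -> reconcile_report); with O(certify_dossier) we get O(reconcile_report).
The contrapositive of premise 1 (O(close_hatch -> not reconcile_report)) is O(reconcile_report -> not close_hatch), and O(reconcile_report) is already established, so O(not close_hatch).
Premise 2, O(not delete_directive -> close_hatch), contraposes to O(not close_hatch -> delete_directive); with O(not close_hatch) we get O(delete_directive).
So O(delete_directive) holds — delete_directive is obligatory. None of the other listed options is made obligatory by any chain of premises.

delete_directive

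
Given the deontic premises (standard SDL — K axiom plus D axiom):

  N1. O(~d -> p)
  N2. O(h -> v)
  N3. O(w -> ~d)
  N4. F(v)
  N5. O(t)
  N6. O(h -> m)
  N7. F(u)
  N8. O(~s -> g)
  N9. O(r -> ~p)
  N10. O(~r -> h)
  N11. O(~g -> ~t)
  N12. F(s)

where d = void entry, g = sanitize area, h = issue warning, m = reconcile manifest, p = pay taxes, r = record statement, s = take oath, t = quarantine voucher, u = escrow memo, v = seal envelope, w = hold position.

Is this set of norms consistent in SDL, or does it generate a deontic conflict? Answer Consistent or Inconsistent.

Consistent

Premise 11 is O(~g -> ~t), but O(~g) is not derivable from the premises, so it does not yield O(~t).
So O(~t) is not derivable, and the apparent clash with O(t) does not arise.
A world satisfying every obligation exists (e.g. d=true, g=true, h=false, m=false, p=false, r=true, s=false, t=true, u=false, v=false, w=false); no atom is both obligatory and forbidden, so the set is consistent.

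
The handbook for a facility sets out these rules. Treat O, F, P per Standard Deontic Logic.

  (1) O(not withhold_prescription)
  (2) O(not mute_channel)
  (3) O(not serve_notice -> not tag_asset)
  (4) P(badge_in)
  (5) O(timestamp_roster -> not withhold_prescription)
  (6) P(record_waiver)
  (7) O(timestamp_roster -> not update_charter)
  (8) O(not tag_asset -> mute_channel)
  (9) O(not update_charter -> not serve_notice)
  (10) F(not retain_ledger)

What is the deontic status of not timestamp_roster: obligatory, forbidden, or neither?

Obligatory

Premise 2 gives O(not mute_channel).
Premise 8 is O(not tag_asset -> mute_channel); contrapositively O(not mute_channel -> tag_asset). Since O(not mute_channel) holds, K gives O(tag_asset).
The contrapositive of premise 3 (O(not serve_notice -> not tag_asset)) is O(tag_asset -> serve_notice), and O(tag_asset) is already established, so O(serve_notice).
The contrapositive of premise 9 (O(not update_charter -> not serve_notice)) is O(serve_notice -> update_charter), and O(serve_notice) is already established, so O(update_charter).
The contrapositive of premise 7 (O(timestamp_roster -> not update_charter)) is O(update_charter -> not timestamp_roster), and O(update_charter) is already established, so O(not timestamp_roster).
Premises 1, 4, 5, 6, 10 do not contribute to this derivation.
Hence not timestamp_roster is obligatory.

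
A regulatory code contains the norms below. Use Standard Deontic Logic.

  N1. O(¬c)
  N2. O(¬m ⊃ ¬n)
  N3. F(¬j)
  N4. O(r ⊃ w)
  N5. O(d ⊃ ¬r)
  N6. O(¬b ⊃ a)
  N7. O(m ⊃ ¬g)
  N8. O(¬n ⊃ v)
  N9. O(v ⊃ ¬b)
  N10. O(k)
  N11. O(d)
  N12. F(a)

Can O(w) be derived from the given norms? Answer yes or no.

Premise 4 is O(r ⊃ w), but O(r) is not derivable from the premises, so it does not yield O(w).
No other premise forces O(w). An ideal world satisfying every premise can still have w false, so O(w) is not derivable.

No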